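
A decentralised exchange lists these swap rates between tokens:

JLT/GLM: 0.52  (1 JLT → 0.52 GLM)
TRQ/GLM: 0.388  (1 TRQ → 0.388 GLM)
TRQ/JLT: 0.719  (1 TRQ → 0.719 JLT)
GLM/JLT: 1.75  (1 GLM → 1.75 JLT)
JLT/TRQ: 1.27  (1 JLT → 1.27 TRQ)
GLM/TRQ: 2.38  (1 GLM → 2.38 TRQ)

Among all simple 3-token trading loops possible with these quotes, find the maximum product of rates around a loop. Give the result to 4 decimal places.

GLM→TRQ→JLT→GLM: 2.38 × 0.719 × 0.52 = 0.88983
GLM→JLT→TRQ→GLM: 1.75 × 1.27 × 0.388 = 0.86233
Maximum is GLM→TRQ→JLT→GLM at 0.8898; no arbitrage — every cycle loses value.

0.8898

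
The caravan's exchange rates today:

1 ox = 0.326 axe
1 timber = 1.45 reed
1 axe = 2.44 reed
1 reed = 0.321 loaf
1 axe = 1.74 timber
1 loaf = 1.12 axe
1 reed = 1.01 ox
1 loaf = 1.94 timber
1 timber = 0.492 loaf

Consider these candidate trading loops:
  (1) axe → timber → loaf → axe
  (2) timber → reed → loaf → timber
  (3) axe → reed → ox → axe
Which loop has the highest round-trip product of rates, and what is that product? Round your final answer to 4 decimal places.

0.9588

(1) 1.74 × 0.492 × 1.12 = 0.95881
(2) 1.45 × 0.321 × 1.94 = 0.90297
(3) 2.44 × 1.01 × 0.326 = 0.80339
Highest is cycle (1) at 0.9588 (≤1, no arbitrage).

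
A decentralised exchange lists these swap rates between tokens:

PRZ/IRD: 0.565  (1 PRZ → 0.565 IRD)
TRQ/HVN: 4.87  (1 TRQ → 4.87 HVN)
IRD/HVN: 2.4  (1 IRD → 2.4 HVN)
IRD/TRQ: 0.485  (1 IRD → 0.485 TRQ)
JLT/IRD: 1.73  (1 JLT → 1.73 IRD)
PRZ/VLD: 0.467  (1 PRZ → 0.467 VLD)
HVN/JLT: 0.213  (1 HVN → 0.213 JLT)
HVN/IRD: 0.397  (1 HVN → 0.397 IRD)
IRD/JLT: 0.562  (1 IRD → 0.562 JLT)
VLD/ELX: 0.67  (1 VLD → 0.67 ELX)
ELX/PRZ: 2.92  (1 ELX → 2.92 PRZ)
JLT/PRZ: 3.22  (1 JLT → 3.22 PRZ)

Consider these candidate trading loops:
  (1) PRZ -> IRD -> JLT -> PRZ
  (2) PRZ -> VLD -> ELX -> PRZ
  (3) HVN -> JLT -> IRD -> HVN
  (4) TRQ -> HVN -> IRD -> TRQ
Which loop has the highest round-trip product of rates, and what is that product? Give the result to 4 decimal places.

1.0224

(1) 0.565 × 0.562 × 3.22 = 1.02245
(2) 0.467 × 0.67 × 2.92 = 0.91364
(3) 0.213 × 1.73 × 2.4 = 0.88438
(4) 4.87 × 0.397 × 0.485 = 0.93769
Highest is cycle (1) at 1.0224 (>1, arbitrage).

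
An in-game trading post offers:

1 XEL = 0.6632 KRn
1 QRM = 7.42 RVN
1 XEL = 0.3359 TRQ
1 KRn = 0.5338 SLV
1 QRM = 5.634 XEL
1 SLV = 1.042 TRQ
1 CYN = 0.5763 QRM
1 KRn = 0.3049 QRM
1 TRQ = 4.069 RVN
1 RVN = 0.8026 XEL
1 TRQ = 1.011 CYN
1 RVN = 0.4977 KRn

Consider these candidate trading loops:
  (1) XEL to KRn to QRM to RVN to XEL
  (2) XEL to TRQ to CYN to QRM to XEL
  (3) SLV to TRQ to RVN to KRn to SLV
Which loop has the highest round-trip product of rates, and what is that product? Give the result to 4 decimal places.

(1) 0.6632 × 0.3049 × 7.42 × 0.8026 = 1.20422
(2) 0.3359 × 1.011 × 0.5763 × 5.634 = 1.10262
(3) 1.042 × 4.069 × 0.4977 × 0.5338 = 1.12642
Highest is cycle (1) at 1.2042 (>1, arbitrage).

1.2042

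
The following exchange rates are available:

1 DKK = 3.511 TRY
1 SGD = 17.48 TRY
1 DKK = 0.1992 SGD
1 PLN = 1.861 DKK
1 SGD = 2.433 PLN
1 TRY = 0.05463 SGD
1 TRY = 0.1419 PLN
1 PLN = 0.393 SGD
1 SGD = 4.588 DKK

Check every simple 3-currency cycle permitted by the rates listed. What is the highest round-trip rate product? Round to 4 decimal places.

0.9748

TRY→PLN→SGD→TRY: 0.1419 × 0.393 × 17.48 = 0.97480
DKK→TRY→PLN→DKK: 3.511 × 0.1419 × 1.861 = 0.92717
DKK→SGD→PLN→DKK: 0.1992 × 2.433 × 1.861 = 0.90194
DKK→TRY→SGD→DKK: 3.511 × 0.05463 × 4.588 = 0.88001
Maximum is TRY→PLN→SGD→TRY at 0.9748; no arbitrage — every cycle loses value.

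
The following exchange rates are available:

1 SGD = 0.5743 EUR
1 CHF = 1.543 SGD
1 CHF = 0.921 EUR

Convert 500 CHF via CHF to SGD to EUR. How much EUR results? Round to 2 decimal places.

443.07

500 CHF × 1.543 = 771.5 SGD
771.5 SGD × 0.5743 = 443.07245 EUR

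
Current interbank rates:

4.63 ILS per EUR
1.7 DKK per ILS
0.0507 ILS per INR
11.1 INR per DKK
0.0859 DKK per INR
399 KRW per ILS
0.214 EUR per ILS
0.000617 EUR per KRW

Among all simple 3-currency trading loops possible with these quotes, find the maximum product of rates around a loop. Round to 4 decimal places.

EUR→ILS→KRW→EUR: 4.63 × 399 × 0.000617 = 1.13983
INR→ILS→DKK→INR: 0.0507 × 1.7 × 11.1 = 0.95671
Maximum is EUR→ILS→KRW→EUR at 1.1398; arbitrage exists.

1.1398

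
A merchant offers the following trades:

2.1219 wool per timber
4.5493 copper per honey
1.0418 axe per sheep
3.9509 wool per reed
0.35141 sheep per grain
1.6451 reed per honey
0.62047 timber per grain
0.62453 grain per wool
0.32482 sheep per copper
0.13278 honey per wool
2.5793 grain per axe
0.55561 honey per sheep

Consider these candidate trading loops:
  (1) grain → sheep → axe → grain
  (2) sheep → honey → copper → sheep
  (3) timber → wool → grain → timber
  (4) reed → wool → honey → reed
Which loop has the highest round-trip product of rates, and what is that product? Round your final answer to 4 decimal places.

0.9443

(1) 0.35141 × 1.0418 × 2.5793 = 0.94428
(2) 0.55561 × 4.5493 × 0.32482 = 0.82103
(3) 2.1219 × 0.62453 × 0.62047 = 0.82224
(4) 3.9509 × 0.13278 × 1.6451 = 0.86302
Highest is cycle (1) at 0.9443 (≤1, no arbitrage).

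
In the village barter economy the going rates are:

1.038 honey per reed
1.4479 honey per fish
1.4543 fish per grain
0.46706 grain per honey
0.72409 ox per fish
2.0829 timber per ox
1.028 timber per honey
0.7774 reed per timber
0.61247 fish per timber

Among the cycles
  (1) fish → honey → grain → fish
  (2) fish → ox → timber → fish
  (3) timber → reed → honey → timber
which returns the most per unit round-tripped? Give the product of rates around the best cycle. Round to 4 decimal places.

(1) 1.4479 × 0.46706 × 1.4543 = 0.98348
(2) 0.72409 × 2.0829 × 0.61247 = 0.92373
(3) 0.7774 × 1.038 × 1.028 = 0.82954
Highest is cycle (1) at 0.9835 (≤1, no arbitrage).

0.9835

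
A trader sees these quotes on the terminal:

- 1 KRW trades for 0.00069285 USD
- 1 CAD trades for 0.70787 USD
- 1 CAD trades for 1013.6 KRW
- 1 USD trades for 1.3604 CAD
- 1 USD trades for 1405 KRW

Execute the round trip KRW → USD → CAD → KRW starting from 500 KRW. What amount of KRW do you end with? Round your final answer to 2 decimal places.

500 KRW × 0.00069285 = 0.346425 USD
0.346425 USD × 1.3604 = 0.47127657 CAD
0.47127657 CAD × 1013.6 = 477.685931352 KRW

477.69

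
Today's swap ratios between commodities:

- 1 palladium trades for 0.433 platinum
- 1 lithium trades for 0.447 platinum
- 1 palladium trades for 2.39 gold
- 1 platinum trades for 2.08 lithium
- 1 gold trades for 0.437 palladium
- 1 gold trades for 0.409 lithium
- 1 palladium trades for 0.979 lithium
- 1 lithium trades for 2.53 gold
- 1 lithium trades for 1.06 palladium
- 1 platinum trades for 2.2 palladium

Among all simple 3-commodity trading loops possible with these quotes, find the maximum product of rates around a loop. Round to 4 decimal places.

1.0824

palladium→lithium→gold→palladium: 0.979 × 2.53 × 0.437 = 1.08239
palladium→gold→lithium→palladium: 2.39 × 0.409 × 1.06 = 1.03616
platinum→palladium→lithium→platinum: 2.2 × 0.979 × 0.447 = 0.96275
platinum→lithium→palladium→platinum: 2.08 × 1.06 × 0.433 = 0.95468
Maximum is palladium→lithium→gold→palladium at 1.0824; arbitrage exists.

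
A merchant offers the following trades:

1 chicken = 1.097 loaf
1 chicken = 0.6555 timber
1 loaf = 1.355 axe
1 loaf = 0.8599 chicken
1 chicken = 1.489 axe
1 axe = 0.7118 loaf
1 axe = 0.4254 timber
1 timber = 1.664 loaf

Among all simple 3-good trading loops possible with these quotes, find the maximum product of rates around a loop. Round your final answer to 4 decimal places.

0.9592

timber→loaf→axe→timber: 1.664 × 1.355 × 0.4254 = 0.95916
timber→loaf→chicken→timber: 1.664 × 0.8599 × 0.6555 = 0.93794
chicken→axe→loaf→chicken: 1.489 × 0.7118 × 0.8599 = 0.91138
Maximum is timber→loaf→axe→timber at 0.9592; no arbitrage — every cycle loses value.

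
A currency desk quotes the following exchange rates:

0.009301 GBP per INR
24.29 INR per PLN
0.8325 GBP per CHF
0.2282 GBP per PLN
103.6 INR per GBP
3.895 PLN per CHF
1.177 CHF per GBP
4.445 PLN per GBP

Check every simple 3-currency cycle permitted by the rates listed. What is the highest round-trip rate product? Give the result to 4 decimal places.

1.0462

GBP→CHF→PLN→GBP: 1.177 × 3.895 × 0.2282 = 1.04616
GBP→PLN→INR→GBP: 4.445 × 24.29 × 0.009301 = 1.00422
Maximum is GBP→CHF→PLN→GBP at 1.0462; arbitrage exists.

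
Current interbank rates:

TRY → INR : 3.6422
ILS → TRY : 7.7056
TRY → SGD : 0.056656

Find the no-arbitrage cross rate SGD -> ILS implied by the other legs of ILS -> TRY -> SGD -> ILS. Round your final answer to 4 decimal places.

2.2906

Known legs of the cycle: 7.7056 × 0.056656 = 0.4365684736
For no arbitrage the full-cycle product must be 1, so the missing rate is 1 / 0.4365684736 ≈ 2.290591.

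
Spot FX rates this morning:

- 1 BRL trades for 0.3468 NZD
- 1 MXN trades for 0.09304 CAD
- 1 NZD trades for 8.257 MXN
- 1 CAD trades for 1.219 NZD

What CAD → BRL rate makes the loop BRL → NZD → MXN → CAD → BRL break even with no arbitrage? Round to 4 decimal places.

3.7534

Known legs of the cycle: 0.3468 × 8.257 × 0.09304 = 0.266422607904
For no arbitrage the full-cycle product must be 1, so the missing rate is 1 / 0.266422607904 ≈ 3.753435.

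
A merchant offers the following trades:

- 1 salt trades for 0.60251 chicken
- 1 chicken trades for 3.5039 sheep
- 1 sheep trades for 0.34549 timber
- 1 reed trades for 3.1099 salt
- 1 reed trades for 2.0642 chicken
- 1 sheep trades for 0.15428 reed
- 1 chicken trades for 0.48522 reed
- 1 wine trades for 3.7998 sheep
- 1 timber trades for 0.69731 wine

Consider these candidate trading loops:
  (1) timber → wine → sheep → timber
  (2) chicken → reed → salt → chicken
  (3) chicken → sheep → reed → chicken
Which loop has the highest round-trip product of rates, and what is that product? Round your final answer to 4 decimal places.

(1) 0.69731 × 3.7998 × 0.34549 = 0.91542
(2) 0.48522 × 3.1099 × 0.60251 = 0.90918
(3) 3.5039 × 0.15428 × 2.0642 = 1.11587
Highest is cycle (3) at 1.1159 (>1, arbitrage).

1.1159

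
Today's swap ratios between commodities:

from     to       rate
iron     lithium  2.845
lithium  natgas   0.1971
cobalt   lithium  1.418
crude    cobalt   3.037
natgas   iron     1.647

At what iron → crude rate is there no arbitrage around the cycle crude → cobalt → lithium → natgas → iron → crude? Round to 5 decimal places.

0.71532

Known legs of the cycle: 3.037 × 1.418 × 0.1971 × 1.647 = 1.3979809268442
For no arbitrage the full-cycle product must be 1, so the missing rate is 1 / 1.3979809268442 ≈ 0.7153173.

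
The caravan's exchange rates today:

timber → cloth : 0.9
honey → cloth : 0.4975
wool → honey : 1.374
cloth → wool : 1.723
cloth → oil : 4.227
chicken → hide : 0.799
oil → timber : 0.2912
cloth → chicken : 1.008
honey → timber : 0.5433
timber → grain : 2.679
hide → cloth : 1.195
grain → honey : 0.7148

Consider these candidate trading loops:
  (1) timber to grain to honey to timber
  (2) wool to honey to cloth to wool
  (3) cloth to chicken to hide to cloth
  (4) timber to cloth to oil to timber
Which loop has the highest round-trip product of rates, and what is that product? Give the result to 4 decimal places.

(1) 2.679 × 0.7148 × 0.5433 = 1.04039
(2) 1.374 × 0.4975 × 1.723 = 1.17778
(3) 1.008 × 0.799 × 1.195 = 0.96244
(4) 0.9 × 4.227 × 0.2912 = 1.10781
Highest is cycle (2) at 1.1778 (>1, arbitrage).

1.1778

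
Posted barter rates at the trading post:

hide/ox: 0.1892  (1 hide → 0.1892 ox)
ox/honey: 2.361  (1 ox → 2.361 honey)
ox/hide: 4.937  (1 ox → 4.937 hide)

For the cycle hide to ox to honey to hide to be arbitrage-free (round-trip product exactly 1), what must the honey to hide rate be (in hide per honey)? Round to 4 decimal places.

Known legs of the cycle: 0.1892 × 2.361 = 0.4467012
For no arbitrage the full-cycle product must be 1, so the missing rate is 1 / 0.4467012 ≈ 2.238633.

2.2386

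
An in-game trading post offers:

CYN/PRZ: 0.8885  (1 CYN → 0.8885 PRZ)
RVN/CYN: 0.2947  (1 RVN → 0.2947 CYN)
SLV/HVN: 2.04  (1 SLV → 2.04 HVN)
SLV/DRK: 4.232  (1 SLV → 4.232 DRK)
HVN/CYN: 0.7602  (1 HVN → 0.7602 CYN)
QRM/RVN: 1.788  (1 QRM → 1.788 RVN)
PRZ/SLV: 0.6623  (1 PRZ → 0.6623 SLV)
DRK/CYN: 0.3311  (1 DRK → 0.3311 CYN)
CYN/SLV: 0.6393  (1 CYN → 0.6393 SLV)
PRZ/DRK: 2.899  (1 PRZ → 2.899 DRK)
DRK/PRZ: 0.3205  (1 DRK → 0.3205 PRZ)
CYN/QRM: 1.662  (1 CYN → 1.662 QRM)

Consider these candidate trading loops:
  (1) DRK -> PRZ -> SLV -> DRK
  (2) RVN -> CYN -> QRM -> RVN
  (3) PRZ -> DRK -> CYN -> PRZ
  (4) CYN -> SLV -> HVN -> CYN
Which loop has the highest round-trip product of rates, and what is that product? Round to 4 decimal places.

0.9914

(1) 0.3205 × 0.6623 × 4.232 = 0.89831
(2) 0.2947 × 1.662 × 1.788 = 0.87575
(3) 2.899 × 0.3311 × 0.8885 = 0.85283
(4) 0.6393 × 2.04 × 0.7602 = 0.99143
Highest is cycle (4) at 0.9914 (≤1, no arbitrage).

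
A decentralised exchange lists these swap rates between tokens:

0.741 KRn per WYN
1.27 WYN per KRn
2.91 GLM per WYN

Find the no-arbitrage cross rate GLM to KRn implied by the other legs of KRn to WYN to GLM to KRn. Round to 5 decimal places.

Known legs of the cycle: 1.27 × 2.91 = 3.6957
For no arbitrage the full-cycle product must be 1, so the missing rate is 1 / 3.6957 ≈ 0.2705847.

0.27058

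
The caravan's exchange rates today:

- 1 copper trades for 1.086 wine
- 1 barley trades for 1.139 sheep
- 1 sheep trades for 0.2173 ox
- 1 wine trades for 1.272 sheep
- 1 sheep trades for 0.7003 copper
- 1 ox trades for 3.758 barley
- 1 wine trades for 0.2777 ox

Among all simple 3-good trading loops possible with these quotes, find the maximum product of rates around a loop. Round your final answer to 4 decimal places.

0.9674

wine→sheep→copper→wine: 1.272 × 0.7003 × 1.086 = 0.96739
barley→sheep→ox→barley: 1.139 × 0.2173 × 3.758 = 0.93012
Maximum is wine→sheep→copper→wine at 0.9674; no arbitrage — every cycle loses value.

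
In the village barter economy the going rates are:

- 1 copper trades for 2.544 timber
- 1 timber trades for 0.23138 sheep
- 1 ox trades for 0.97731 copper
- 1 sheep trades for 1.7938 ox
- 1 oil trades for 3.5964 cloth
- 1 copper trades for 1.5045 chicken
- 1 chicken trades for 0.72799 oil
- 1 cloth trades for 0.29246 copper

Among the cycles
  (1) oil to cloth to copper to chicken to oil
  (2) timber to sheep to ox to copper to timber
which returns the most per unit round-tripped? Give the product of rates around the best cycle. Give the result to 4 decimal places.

1.1520

(1) 3.5964 × 0.29246 × 1.5045 × 0.72799 = 1.15200
(2) 0.23138 × 1.7938 × 0.97731 × 2.544 = 1.03193
Highest is cycle (1) at 1.1520 (>1, arbitrage).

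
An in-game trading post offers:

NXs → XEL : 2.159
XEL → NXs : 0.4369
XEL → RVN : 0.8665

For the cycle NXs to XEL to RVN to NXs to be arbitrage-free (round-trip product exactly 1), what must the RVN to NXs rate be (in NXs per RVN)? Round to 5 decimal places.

Known legs of the cycle: 2.159 × 0.8665 = 1.8707735
For no arbitrage the full-cycle product must be 1, so the missing rate is 1 / 1.8707735 ≈ 0.5345383.

0.53454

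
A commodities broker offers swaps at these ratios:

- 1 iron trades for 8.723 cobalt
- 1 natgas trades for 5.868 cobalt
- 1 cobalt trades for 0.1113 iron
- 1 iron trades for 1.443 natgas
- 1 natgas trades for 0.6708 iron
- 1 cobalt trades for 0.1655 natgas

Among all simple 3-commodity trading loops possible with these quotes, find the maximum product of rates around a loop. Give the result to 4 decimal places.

0.9684

iron→cobalt→natgas→iron: 8.723 × 0.1655 × 0.6708 = 0.96840
iron→natgas→cobalt→iron: 1.443 × 5.868 × 0.1113 = 0.94244
Maximum is iron→cobalt→natgas→iron at 0.9684; no arbitrage — every cycle loses value.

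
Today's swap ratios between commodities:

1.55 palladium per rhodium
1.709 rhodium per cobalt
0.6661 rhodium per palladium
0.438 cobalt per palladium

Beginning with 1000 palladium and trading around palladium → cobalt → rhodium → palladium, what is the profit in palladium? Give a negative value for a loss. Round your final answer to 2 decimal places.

160.24

1000 palladium × 0.438 = 438 cobalt
438 cobalt × 1.709 = 748.542 rhodium
748.542 rhodium × 1.55 = 1160.2401 palladium
Net change: 1160.2401 − 1000 = 160.2401 palladium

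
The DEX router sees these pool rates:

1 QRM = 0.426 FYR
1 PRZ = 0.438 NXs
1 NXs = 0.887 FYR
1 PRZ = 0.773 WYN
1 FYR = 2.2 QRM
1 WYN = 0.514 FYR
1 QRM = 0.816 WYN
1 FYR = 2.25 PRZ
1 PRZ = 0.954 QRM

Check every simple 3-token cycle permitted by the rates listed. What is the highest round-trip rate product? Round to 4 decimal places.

WYN→FYR→QRM→WYN: 0.514 × 2.2 × 0.816 = 0.92273
FYR→PRZ→QRM→FYR: 2.25 × 0.954 × 0.426 = 0.91441
WYN→FYR→PRZ→WYN: 0.514 × 2.25 × 0.773 = 0.89397
FYR→PRZ→NXs→FYR: 2.25 × 0.438 × 0.887 = 0.87414
Maximum is WYN→FYR→QRM→WYN at 0.9227; no arbitrage — every cycle loses value.

0.9227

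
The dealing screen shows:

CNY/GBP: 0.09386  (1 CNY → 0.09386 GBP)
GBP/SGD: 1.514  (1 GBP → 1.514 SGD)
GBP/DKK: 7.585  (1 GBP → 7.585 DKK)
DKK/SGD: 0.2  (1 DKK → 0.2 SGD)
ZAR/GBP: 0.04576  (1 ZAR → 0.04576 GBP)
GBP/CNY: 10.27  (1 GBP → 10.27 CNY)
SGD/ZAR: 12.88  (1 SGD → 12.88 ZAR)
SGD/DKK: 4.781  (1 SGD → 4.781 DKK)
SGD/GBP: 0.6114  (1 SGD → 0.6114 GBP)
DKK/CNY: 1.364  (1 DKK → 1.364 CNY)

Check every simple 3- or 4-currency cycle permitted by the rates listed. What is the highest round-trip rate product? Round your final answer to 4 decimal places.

GBP→DKK→CNY→GBP: 7.585 × 1.364 × 0.09386 = 0.97107
SGD→GBP→DKK→SGD: 0.6114 × 7.585 × 0.2 = 0.92749
SGD→DKK→CNY→GBP→SGD: 4.781 × 1.364 × 0.09386 × 1.514 = 0.92670
SGD→ZAR→GBP→DKK→SGD: 12.88 × 0.04576 × 7.585 × 0.2 = 0.89410
SGD→ZAR→GBP→SGD: 12.88 × 0.04576 × 1.514 = 0.89233
Maximum is GBP→DKK→CNY→GBP at 0.9711; no arbitrage — every cycle loses value.

0.9711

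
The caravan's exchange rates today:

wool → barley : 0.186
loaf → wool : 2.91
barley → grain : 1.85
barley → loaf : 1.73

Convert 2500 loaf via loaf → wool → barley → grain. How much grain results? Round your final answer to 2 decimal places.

2503.33

2500 loaf × 2.91 = 7275 wool
7275 wool × 0.186 = 1353.15 barley
1353.15 barley × 1.85 = 2503.3275 grain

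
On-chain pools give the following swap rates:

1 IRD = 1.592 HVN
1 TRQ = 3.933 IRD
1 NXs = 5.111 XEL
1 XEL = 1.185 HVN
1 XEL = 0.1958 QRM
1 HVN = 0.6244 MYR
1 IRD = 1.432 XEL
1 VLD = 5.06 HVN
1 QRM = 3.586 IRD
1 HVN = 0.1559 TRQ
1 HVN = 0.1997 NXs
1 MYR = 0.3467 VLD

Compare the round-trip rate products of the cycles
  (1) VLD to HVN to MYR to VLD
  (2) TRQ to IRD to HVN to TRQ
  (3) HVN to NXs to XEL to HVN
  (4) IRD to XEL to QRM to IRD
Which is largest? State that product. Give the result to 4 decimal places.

1.2095

(1) 5.06 × 0.6244 × 0.3467 = 1.09539
(2) 3.933 × 1.592 × 0.1559 = 0.97614
(3) 0.1997 × 5.111 × 1.185 = 1.20949
(4) 1.432 × 0.1958 × 3.586 = 1.00546
Highest is cycle (3) at 1.2095 (>1, arbitrage).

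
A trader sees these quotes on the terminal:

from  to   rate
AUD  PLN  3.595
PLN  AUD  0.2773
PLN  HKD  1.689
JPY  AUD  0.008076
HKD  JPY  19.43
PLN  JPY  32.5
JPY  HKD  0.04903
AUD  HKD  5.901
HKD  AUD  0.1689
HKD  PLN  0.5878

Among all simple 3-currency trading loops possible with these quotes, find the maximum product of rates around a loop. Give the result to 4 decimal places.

1.0256

HKD→AUD→PLN→HKD: 0.1689 × 3.595 × 1.689 = 1.02555
HKD→PLN→AUD→HKD: 0.5878 × 0.2773 × 5.901 = 0.96184
AUD→PLN→JPY→AUD: 3.595 × 32.5 × 0.008076 = 0.94358
HKD→PLN→JPY→HKD: 0.5878 × 32.5 × 0.04903 = 0.93664
HKD→JPY→AUD→HKD: 19.43 × 0.008076 × 5.901 = 0.92597
Maximum is HKD→AUD→PLN→HKD at 1.0256; arbitrage exists.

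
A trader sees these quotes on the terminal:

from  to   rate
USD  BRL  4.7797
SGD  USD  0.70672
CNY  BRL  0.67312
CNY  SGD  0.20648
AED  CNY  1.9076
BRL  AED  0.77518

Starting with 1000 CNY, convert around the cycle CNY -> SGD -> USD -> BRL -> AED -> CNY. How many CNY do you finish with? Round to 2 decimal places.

1031.37

1000 CNY × 0.20648 = 206.48 SGD
206.48 SGD × 0.70672 = 145.9235456 USD
145.9235456 USD × 4.7797 = 697.47077090432 BRL
697.47077090432 BRL × 0.77518 = 540.6653921896107776 AED
540.6653921896107776 AED × 1.9076 = 1031.37330214090151934976 CNY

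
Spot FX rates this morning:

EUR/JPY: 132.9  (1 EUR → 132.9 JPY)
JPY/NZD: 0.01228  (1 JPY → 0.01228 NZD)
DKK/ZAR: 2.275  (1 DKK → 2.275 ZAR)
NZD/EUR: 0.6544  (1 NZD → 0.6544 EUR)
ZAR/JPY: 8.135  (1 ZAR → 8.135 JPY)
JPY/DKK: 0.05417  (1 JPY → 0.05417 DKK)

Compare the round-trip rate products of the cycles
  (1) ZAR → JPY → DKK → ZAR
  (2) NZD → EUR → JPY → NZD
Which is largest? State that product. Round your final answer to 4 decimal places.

(1) 8.135 × 0.05417 × 2.275 = 1.00253
(2) 0.6544 × 132.9 × 0.01228 = 1.06799
Highest is cycle (2) at 1.0680 (>1, arbitrage).

1.0680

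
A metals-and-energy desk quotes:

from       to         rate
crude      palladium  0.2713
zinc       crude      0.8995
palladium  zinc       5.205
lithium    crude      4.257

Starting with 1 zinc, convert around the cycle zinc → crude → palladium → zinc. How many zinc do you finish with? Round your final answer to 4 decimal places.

1.2702

1 zinc × 0.8995 = 0.8995 crude
0.8995 crude × 0.2713 = 0.24403435 palladium
0.24403435 palladium × 5.205 = 1.27019879175 zinc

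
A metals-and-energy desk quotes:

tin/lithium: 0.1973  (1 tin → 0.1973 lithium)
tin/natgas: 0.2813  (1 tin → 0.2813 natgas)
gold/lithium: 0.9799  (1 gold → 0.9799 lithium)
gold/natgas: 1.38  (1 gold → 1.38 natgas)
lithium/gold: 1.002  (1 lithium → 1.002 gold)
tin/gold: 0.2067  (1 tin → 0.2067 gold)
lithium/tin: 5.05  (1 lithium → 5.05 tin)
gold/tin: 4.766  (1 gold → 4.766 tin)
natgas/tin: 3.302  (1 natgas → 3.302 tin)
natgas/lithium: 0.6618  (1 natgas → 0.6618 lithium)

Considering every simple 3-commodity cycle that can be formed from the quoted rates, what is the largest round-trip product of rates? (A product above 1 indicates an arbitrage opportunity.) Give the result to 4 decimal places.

1.0229

gold→lithium→tin→gold: 0.9799 × 5.05 × 0.2067 = 1.02285
gold→tin→lithium→gold: 4.766 × 0.1973 × 1.002 = 0.94221
gold→natgas→tin→gold: 1.38 × 3.302 × 0.2067 = 0.94188
tin→natgas→lithium→tin: 0.2813 × 0.6618 × 5.05 = 0.94013
gold→natgas→lithium→gold: 1.38 × 0.6618 × 1.002 = 0.91511
Maximum is gold→lithium→tin→gold at 1.0229; arbitrage exists.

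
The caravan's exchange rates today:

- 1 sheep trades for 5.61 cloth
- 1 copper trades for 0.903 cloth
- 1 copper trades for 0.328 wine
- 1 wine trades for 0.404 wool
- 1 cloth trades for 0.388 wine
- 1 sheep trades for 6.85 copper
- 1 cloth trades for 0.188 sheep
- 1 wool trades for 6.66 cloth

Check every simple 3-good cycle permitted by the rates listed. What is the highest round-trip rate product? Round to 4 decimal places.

1.1629

cloth→sheep→copper→cloth: 0.188 × 6.85 × 0.903 = 1.16288
wool→cloth→wine→wool: 6.66 × 0.388 × 0.404 = 1.04397
Maximum is cloth→sheep→copper→cloth at 1.1629; arbitrage exists.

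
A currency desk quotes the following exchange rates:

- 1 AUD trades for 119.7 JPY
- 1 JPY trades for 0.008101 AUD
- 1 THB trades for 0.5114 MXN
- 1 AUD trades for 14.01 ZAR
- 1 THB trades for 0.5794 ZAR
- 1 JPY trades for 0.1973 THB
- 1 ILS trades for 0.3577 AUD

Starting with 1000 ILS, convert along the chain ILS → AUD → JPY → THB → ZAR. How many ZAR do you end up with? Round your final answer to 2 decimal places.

4894.62

1000 ILS × 0.3577 = 357.7 AUD
357.7 AUD × 119.7 = 42816.69 JPY
42816.69 JPY × 0.1973 = 8447.732937 THB
8447.732937 THB × 0.5794 = 4894.6164636978 ZAR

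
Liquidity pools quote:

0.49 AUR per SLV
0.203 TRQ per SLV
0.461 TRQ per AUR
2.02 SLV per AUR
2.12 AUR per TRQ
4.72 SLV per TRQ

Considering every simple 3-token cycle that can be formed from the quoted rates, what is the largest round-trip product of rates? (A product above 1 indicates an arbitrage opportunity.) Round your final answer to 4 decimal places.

AUR→TRQ→SLV→AUR: 0.461 × 4.72 × 0.49 = 1.06620
AUR→SLV→TRQ→AUR: 2.02 × 0.203 × 2.12 = 0.86933
Maximum is AUR→TRQ→SLV→AUR at 1.0662; arbitrage exists.

1.0662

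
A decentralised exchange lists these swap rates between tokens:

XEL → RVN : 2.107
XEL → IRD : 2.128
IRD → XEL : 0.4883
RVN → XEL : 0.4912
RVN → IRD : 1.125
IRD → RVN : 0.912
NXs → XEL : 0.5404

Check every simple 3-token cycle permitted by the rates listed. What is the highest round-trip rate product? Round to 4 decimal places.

1.1575

IRD→XEL→RVN→IRD: 0.4883 × 2.107 × 1.125 = 1.15745
IRD→RVN→XEL→IRD: 0.912 × 0.4912 × 2.128 = 0.95329
Maximum is IRD→XEL→RVN→IRD at 1.1575; arbitrage exists.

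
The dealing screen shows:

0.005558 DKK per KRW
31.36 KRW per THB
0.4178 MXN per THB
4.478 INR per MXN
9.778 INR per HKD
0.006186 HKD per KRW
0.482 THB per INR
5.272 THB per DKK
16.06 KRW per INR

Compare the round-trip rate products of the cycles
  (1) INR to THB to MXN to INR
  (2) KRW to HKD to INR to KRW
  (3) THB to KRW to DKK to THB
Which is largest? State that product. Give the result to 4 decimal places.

0.9714

(1) 0.482 × 0.4178 × 4.478 = 0.90178
(2) 0.006186 × 9.778 × 16.06 = 0.97142
(3) 31.36 × 0.005558 × 5.272 = 0.91890
Highest is cycle (2) at 0.9714 (≤1, no arbitrage).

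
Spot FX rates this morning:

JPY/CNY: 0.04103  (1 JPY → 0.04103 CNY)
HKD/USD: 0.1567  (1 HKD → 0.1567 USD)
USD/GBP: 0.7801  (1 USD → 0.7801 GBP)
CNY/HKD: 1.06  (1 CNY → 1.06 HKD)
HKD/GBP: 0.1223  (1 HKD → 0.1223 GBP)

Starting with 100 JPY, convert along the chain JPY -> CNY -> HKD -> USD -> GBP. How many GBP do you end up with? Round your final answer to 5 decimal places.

0.53165

100 JPY × 0.04103 = 4.103 CNY
4.103 CNY × 1.06 = 4.34918 HKD
4.34918 HKD × 0.1567 = 0.681516506 USD
0.681516506 USD × 0.7801 = 0.5316510263306 GBP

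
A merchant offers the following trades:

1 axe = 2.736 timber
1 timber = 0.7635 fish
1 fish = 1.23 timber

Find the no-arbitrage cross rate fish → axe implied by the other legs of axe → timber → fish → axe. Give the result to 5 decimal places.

Known legs of the cycle: 2.736 × 0.7635 = 2.088936
For no arbitrage the full-cycle product must be 1, so the missing rate is 1 / 2.088936 ≈ 0.4787126.

0.47871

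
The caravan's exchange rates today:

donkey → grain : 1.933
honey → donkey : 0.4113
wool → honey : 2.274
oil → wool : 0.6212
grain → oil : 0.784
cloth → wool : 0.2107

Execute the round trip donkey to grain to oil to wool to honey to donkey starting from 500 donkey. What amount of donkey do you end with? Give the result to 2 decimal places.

500 donkey × 1.933 = 966.5 grain
966.5 grain × 0.784 = 757.736 oil
757.736 oil × 0.6212 = 470.7056032 wool
470.7056032 wool × 2.274 = 1070.3845416768 honey
1070.3845416768 honey × 0.4113 = 440.24916199166784 donkey

440.25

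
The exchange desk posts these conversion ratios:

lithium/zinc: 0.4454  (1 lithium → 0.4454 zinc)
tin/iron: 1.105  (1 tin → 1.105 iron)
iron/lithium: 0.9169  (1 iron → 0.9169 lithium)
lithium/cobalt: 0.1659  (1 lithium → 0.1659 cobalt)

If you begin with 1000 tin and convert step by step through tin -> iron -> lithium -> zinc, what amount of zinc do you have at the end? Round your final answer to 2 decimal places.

1000 tin × 1.105 = 1105 iron
1105 iron × 0.9169 = 1013.1745 lithium
1013.1745 lithium × 0.4454 = 451.2679223 zinc

451.27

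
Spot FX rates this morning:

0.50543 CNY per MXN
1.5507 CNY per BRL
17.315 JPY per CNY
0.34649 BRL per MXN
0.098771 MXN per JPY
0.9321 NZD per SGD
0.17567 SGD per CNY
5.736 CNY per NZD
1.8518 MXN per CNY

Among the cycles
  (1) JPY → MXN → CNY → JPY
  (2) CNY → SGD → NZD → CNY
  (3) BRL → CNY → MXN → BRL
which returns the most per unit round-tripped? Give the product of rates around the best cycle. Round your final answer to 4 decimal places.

0.9950

(1) 0.098771 × 0.50543 × 17.315 = 0.86440
(2) 0.17567 × 0.9321 × 5.736 = 0.93922
(3) 1.5507 × 1.8518 × 0.34649 = 0.99498
Highest is cycle (3) at 0.9950 (≤1, no arbitrage).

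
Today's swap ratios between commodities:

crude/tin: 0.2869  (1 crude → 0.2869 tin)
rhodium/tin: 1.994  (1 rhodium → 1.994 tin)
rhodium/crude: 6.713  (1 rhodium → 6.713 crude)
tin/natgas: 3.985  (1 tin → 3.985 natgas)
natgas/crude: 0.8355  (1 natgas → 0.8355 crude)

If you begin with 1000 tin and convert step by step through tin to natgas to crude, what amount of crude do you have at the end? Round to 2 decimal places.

3329.47

1000 tin × 3.985 = 3985 natgas
3985 natgas × 0.8355 = 3329.4675 crude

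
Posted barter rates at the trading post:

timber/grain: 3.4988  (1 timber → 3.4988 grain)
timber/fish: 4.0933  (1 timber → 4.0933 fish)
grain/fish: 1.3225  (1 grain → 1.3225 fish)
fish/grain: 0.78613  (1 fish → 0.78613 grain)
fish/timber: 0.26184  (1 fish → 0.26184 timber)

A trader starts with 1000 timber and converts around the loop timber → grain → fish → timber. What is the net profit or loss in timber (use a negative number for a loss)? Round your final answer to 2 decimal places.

1000 timber × 3.4988 = 3498.8 grain
3498.8 grain × 1.3225 = 4627.163 fish
4627.163 fish × 0.26184 = 1211.57635992 timber
Net change: 1211.57635992 − 1000 = 211.57635992 timber

211.58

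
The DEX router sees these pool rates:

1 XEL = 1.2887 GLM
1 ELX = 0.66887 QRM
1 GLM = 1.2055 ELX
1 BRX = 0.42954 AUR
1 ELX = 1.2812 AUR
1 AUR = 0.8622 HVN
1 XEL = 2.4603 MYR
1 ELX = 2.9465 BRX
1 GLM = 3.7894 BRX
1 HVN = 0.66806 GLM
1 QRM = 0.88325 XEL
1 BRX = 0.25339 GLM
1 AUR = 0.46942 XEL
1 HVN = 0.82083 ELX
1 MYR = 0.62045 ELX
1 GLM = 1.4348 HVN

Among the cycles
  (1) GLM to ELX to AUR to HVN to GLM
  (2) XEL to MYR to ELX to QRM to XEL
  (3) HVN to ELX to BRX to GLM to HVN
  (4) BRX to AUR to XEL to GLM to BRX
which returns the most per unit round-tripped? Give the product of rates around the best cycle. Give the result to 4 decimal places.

(1) 1.2055 × 1.2812 × 0.8622 × 0.66806 = 0.88963
(2) 2.4603 × 0.62045 × 0.66887 × 0.88325 = 0.90182
(3) 0.82083 × 2.9465 × 0.25339 × 1.4348 = 0.87931
(4) 0.42954 × 0.46942 × 1.2887 × 3.7894 = 0.98466
Highest is cycle (4) at 0.9847 (≤1, no arbitrage).

0.9847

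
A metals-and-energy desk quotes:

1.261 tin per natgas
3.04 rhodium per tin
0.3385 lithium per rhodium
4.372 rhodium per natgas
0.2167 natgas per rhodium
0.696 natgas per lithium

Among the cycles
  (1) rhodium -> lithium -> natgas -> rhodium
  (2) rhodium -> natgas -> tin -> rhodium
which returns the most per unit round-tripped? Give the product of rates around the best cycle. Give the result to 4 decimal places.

1.0300

(1) 0.3385 × 0.696 × 4.372 = 1.03003
(2) 0.2167 × 1.261 × 3.04 = 0.83071
Highest is cycle (1) at 1.0300 (>1, arbitrage).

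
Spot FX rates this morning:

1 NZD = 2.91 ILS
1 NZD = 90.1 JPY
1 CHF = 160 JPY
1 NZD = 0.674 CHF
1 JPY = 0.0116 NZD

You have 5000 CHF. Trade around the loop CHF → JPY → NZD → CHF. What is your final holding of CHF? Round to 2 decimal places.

5000 CHF × 160 = 800000 JPY
800000 JPY × 0.0116 = 9280 NZD
9280 NZD × 0.674 = 6254.72 CHF

6254.72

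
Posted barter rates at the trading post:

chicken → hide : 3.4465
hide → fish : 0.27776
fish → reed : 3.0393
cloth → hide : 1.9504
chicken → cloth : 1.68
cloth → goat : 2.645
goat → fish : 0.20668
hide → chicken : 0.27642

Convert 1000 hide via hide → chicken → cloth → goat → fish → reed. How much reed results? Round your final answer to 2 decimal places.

1000 hide × 0.27642 = 276.42 chicken
276.42 chicken × 1.68 = 464.3856 cloth
464.3856 cloth × 2.645 = 1228.299912 goat
1228.299912 goat × 0.20668 = 253.86502581216 fish
253.86502581216 fish × 3.0393 = 771.571972950897888 reed

771.57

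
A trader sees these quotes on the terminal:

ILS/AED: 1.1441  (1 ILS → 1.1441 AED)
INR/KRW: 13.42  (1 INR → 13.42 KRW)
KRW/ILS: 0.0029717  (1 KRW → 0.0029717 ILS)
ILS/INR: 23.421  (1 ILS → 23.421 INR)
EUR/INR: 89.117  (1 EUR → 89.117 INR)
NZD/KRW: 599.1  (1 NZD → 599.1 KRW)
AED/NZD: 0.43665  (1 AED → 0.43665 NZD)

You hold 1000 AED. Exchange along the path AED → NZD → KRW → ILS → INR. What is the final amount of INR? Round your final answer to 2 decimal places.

1000 AED × 0.43665 = 436.65 NZD
436.65 NZD × 599.1 = 261597.015 KRW
261597.015 KRW × 0.0029717 = 777.3878494755 ILS
777.3878494755 ILS × 23.421 = 18207.2008225656855 INR

18207.20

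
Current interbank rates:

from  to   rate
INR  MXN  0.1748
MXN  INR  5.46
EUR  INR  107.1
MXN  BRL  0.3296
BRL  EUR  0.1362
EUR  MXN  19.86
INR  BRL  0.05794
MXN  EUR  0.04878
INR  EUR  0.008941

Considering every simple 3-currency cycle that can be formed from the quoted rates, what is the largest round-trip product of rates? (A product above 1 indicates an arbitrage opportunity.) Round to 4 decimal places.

0.9695

MXN→INR→EUR→MXN: 5.46 × 0.008941 × 19.86 = 0.96952
MXN→EUR→INR→MXN: 0.04878 × 107.1 × 0.1748 = 0.91321
BRL→EUR→MXN→BRL: 0.1362 × 19.86 × 0.3296 = 0.89155
BRL→EUR→INR→BRL: 0.1362 × 107.1 × 0.05794 = 0.84517
Maximum is MXN→INR→EUR→MXN at 0.9695; no arbitrage — every cycle loses value.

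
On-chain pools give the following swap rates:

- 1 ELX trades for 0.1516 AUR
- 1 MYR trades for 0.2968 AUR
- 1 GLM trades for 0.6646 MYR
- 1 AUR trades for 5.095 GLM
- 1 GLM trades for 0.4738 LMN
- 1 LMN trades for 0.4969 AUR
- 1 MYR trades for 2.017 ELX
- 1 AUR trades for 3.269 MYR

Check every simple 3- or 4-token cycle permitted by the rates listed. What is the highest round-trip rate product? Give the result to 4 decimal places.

1.1995

LMN→AUR→GLM→LMN: 0.4969 × 5.095 × 0.4738 = 1.19952
MYR→ELX→AUR→GLM→MYR: 2.017 × 0.1516 × 5.095 × 0.6646 = 1.03540
MYR→AUR→GLM→MYR: 0.2968 × 5.095 × 0.6646 = 1.00501
MYR→ELX→AUR→MYR: 2.017 × 0.1516 × 3.269 = 0.99959
Maximum is LMN→AUR→GLM→LMN at 1.1995; arbitrage exists.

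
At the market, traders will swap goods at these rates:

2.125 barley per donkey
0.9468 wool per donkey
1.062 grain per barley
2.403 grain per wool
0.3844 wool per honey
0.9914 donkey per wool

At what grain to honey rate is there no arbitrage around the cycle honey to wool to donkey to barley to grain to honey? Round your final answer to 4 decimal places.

Known legs of the cycle: 0.3844 × 0.9914 × 2.125 × 1.062 = 0.86003424558
For no arbitrage the full-cycle product must be 1, so the missing rate is 1 / 0.86003424558 ≈ 1.162744.

1.1627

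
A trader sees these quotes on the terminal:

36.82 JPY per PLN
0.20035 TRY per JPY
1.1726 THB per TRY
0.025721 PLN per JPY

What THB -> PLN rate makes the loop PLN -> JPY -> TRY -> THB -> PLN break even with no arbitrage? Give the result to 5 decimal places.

0.11561

Known legs of the cycle: 36.82 × 0.20035 × 1.1726 = 8.6501376962
For no arbitrage the full-cycle product must be 1, so the missing rate is 1 / 8.6501376962 ≈ 0.1156051.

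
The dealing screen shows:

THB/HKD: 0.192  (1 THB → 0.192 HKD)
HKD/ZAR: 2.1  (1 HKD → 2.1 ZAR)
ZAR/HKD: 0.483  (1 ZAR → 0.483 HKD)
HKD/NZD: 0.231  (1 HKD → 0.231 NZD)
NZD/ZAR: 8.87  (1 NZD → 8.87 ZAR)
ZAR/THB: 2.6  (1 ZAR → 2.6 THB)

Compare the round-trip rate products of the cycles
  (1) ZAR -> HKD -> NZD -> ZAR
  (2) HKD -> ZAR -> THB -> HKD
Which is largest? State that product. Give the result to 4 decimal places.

(1) 0.483 × 0.231 × 8.87 = 0.98965
(2) 2.1 × 2.6 × 0.192 = 1.04832
Highest is cycle (2) at 1.0483 (>1, arbitrage).

1.0483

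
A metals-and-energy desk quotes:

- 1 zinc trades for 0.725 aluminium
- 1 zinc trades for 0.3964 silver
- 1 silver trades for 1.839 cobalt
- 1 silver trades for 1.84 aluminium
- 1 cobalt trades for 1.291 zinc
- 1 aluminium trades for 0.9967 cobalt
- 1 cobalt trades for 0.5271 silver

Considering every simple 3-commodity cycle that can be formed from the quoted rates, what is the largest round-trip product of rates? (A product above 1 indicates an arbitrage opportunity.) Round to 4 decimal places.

cobalt→silver→aluminium→cobalt: 0.5271 × 1.84 × 0.9967 = 0.96666
zinc→silver→cobalt→zinc: 0.3964 × 1.839 × 1.291 = 0.94111
zinc→aluminium→cobalt→zinc: 0.725 × 0.9967 × 1.291 = 0.93289
Maximum is cobalt→silver→aluminium→cobalt at 0.9667; no arbitrage — every cycle loses value.

0.9667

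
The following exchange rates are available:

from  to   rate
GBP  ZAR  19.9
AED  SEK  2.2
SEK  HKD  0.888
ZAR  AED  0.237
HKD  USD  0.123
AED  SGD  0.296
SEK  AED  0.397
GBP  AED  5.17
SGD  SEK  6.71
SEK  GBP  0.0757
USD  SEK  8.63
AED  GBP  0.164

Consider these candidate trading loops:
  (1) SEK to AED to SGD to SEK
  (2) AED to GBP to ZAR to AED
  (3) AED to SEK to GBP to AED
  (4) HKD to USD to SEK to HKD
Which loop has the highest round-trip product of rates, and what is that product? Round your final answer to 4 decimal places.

(1) 0.397 × 0.296 × 6.71 = 0.78851
(2) 0.164 × 19.9 × 0.237 = 0.77347
(3) 2.2 × 0.0757 × 5.17 = 0.86101
(4) 0.123 × 8.63 × 0.888 = 0.94260
Highest is cycle (4) at 0.9426 (≤1, no arbitrage).

0.9426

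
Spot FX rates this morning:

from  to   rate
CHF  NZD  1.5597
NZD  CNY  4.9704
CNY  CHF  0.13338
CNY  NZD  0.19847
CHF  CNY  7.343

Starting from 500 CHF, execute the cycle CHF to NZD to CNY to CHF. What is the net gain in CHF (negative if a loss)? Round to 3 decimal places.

17.003

500 CHF × 1.5597 = 779.85 NZD
779.85 NZD × 4.9704 = 3876.16644 CNY
3876.16644 CNY × 0.13338 = 517.0030797672 CHF
Net change: 517.0030797672 − 500 = 17.0030797672 CHF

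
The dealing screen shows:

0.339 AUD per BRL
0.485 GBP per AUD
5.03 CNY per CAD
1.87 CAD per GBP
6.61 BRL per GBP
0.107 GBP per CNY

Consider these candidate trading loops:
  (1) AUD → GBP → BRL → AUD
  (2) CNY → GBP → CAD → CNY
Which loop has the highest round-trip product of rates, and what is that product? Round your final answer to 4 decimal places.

(1) 0.485 × 6.61 × 0.339 = 1.08678
(2) 0.107 × 1.87 × 5.03 = 1.00645
Highest is cycle (1) at 1.0868 (>1, arbitrage).

1.0868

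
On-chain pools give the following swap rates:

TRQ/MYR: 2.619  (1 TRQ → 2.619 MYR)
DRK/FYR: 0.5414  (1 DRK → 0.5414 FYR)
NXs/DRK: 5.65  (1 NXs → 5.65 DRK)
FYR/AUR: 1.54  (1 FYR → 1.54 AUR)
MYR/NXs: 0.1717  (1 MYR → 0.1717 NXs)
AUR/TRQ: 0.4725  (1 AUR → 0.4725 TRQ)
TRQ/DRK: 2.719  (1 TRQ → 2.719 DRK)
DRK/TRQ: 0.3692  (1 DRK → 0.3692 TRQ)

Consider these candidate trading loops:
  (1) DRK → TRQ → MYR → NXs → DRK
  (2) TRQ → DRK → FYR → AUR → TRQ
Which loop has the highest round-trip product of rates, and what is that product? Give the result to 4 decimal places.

(1) 0.3692 × 2.619 × 0.1717 × 5.65 = 0.93803
(2) 2.719 × 0.5414 × 1.54 × 0.4725 = 1.07115
Highest is cycle (2) at 1.0711 (>1, arbitrage).

1.0711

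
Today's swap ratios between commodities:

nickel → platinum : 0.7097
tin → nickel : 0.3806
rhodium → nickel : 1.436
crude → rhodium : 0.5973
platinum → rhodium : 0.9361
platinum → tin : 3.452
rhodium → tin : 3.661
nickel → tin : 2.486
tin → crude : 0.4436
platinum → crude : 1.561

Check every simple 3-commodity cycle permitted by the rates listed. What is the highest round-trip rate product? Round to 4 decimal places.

crude→rhodium→tin→crude: 0.5973 × 3.661 × 0.4436 = 0.97003
nickel→platinum→rhodium→nickel: 0.7097 × 0.9361 × 1.436 = 0.95401
nickel→platinum→tin→nickel: 0.7097 × 3.452 × 0.3806 = 0.93243
Maximum is crude→rhodium→tin→crude at 0.9700; no arbitrage — every cycle loses value.

0.9700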